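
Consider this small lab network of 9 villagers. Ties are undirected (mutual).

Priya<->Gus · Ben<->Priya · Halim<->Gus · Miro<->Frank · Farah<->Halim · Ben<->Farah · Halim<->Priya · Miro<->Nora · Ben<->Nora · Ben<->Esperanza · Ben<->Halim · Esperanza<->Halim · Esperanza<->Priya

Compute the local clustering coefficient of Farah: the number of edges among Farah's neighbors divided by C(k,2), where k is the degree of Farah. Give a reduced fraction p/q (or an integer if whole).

1

Farah's neighbors: Ben and Halim (k = 2).
Possible neighbor pairs: C(2,2) = 1. Edges among them: Ben–Halim → e = 1.
Clustering(Farah) = 1/1.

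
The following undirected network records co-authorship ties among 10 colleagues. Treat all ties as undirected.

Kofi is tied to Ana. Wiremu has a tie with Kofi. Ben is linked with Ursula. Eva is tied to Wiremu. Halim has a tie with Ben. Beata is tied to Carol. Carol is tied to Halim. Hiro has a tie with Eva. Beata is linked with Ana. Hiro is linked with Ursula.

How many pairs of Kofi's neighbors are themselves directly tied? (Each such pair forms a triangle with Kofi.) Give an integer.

0

Kofi's neighbors are Ana and Wiremu, but none of them are tied to each other, so no triangle contains Kofi.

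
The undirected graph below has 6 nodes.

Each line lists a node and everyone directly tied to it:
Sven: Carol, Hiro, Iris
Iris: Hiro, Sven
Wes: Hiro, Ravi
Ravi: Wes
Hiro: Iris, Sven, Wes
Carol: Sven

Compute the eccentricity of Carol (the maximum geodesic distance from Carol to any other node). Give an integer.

Distances from Carol: Hiro:2, Iris:2, Ravi:4, Sven:1, Wes:3.
The largest is 4 (to Ravi), so the eccentricity of Carol is 4.

4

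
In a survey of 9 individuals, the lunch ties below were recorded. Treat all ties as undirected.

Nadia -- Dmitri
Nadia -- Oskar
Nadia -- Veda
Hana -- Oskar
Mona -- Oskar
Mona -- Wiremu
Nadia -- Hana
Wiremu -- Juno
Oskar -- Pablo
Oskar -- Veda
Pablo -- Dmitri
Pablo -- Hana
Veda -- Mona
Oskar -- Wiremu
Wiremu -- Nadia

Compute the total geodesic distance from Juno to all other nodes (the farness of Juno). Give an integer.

19

Distances from Juno: Dmitri:3, Hana:3, Mona:2, Nadia:2, Oskar:2, Pablo:3, Veda:3, Wiremu:1.
Sum = 3 + 3 + 2 + 2 + 2 + 3 + 3 + 1 = 19.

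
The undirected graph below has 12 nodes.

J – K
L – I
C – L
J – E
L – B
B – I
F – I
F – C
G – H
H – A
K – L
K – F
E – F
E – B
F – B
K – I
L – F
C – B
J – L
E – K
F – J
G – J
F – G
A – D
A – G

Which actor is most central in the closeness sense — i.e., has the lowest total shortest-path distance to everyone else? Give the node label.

Farness (sum of distances to all others) for each node — A:25, B:21, C:23, D:35, E:22, F:15, G:18, H:26, I:22, J:18, K:21, L:20.
The smallest farness is 15, for F, so F has the highest closeness.

F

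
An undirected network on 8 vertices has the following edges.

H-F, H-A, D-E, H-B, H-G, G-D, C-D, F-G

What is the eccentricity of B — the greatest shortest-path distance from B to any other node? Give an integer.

4

Distances from B: A:2, C:4, D:3, E:4, F:2, G:2, H:1.
The largest is 4 (to C and E), so the eccentricity of B is 4.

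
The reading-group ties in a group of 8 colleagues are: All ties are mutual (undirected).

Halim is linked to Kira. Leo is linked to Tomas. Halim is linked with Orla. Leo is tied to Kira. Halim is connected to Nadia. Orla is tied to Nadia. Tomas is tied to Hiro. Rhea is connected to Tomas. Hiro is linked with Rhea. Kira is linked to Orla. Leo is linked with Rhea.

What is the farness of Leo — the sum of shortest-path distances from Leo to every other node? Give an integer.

Distances from Leo: Halim:2, Hiro:2, Kira:1, Nadia:3, Orla:2, Rhea:1, Tomas:1.
Sum = 2 + 2 + 1 + 3 + 2 + 1 + 1 = 12.

12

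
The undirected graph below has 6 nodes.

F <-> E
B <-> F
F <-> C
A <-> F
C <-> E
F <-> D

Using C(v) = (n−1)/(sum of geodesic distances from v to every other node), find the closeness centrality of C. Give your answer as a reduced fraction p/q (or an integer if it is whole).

5/8

Distances from C: A:2, B:2, D:2, E:1, F:1. Sum = 8.
n = 6, so closeness = 5/8.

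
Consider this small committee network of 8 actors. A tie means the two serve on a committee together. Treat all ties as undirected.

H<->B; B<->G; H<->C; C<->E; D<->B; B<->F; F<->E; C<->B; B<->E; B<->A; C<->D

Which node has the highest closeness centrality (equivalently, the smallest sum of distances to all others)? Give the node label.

B

Farness (sum of distances to all others) for each node — A:13, B:7, C:10, D:12, E:11, F:12, G:13, H:12.
The smallest farness is 7, for B, so B has the highest closeness.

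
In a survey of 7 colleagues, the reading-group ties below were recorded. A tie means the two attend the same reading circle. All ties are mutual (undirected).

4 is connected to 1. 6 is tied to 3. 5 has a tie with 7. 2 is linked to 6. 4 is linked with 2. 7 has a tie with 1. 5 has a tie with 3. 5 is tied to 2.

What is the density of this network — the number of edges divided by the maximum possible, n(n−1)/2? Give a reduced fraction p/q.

8/21

There are 8 edges and 7 nodes, so the maximum possible is C(7,2) = 21.
Density = 8/21.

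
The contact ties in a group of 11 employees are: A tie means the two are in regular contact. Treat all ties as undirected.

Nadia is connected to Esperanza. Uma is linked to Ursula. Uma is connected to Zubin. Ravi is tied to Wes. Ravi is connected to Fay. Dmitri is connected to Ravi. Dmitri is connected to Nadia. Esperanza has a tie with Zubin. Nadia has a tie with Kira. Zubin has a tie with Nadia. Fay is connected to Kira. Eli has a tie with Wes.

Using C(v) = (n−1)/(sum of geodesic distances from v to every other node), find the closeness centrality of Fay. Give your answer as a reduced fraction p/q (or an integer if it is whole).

5/13

Distances from Fay: Dmitri:2, Eli:3, Esperanza:3, Kira:1, Nadia:2, Ravi:1, Uma:4, Ursula:5, Wes:2, Zubin:3. Sum = 26.
n = 11, so closeness = 10/26 = 5/13.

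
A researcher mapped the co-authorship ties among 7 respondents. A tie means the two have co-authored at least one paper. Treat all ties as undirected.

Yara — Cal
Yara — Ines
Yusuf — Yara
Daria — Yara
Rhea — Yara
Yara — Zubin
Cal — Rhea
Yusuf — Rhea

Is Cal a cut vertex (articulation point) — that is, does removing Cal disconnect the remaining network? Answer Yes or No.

No

Even without Cal, every remaining node can still reach every other (the residual graph is connected), so Cal is not a cut vertex.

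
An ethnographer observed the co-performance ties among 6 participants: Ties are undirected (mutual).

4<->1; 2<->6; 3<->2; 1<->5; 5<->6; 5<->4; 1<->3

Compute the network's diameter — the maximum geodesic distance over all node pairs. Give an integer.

Eccentricity of each node (its greatest distance to any other): 1:2, 2:3, 3:2, 4:3, 5:2, 6:2.
The maximum eccentricity is 3, realized for instance by the pair 2–4 via 2 – 6 – 5 – 4. So the diameter is 3.

3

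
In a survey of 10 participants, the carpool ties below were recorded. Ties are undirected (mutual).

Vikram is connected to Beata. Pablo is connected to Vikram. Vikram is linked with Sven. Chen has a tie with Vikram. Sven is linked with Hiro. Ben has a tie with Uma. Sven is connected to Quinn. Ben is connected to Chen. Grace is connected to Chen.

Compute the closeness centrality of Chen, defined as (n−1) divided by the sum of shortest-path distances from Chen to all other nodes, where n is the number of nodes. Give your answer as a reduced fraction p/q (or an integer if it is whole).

9/17

Distances from Chen: Beata:2, Ben:1, Grace:1, Hiro:3, Pablo:2, Quinn:3, Sven:2, Uma:2, Vikram:1. Sum = 17.
n = 10, so closeness = 9/17.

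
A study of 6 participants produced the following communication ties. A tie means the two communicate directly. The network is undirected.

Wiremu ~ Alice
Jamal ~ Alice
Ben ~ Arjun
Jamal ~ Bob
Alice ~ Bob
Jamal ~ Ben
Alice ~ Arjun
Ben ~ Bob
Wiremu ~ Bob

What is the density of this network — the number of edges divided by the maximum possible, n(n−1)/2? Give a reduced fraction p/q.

There are 9 edges and 6 nodes, so the maximum possible is C(6,2) = 15.
Density = 9/15 = 3/5.

3/5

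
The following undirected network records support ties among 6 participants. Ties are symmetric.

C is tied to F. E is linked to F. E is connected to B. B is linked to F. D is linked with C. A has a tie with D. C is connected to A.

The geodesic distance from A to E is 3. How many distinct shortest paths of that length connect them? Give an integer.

1

The shortest distance is 3, and the only length-3 path is A–C–F–E. So there is exactly 1 shortest path.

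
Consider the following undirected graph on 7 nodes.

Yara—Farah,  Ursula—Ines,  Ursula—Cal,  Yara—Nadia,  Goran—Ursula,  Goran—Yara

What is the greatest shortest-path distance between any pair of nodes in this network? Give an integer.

Eccentricity of each node (its greatest distance to any other): Cal:4, Farah:4, Goran:2, Ines:4, Nadia:4, Ursula:3, Yara:3.
The maximum eccentricity is 4, realized for instance by the pair Cal–Nadia via Cal – Ursula – Goran – Yara – Nadia. So the diameter is 4.

4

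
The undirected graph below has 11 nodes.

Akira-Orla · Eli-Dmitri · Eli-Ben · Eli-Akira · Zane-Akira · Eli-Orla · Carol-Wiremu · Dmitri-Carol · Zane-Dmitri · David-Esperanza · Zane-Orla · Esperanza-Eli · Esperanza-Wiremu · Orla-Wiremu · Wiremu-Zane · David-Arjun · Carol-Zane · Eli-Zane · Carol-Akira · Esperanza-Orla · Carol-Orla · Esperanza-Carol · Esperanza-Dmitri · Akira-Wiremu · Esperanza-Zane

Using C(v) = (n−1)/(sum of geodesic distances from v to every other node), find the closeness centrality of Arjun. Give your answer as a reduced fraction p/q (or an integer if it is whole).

10/29

Distances from Arjun: Akira:4, Ben:4, Carol:3, David:1, Dmitri:3, Eli:3, Esperanza:2, Orla:3, Wiremu:3, Zane:3. Sum = 29.
n = 11, so closeness = 10/29.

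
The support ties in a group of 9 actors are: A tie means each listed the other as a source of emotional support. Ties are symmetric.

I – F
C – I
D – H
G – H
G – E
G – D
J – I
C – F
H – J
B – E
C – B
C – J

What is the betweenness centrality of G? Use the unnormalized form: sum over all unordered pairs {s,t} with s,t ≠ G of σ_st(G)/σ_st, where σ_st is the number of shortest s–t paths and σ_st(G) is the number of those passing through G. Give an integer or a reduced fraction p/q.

4

Pairs whose geodesics pass through G — D–E: 1; D–B: 1; E–J: 1/2; E–H: 1; B–H: 1/2.
All other pairs contribute 0.
Summing the contributions gives betweenness(G) = 4.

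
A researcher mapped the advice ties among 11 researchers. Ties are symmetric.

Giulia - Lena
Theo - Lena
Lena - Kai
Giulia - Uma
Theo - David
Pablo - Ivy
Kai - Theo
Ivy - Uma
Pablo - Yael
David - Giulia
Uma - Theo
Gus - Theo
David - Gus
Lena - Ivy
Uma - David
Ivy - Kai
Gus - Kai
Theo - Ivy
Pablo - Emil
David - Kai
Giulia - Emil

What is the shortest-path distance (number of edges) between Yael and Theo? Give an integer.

One shortest route is Yael – Pablo – Ivy – Theo, which uses 3 edges, and at distance 2 from Yael we only reach {Emil, Ivy}, which does not include Theo. So d(Yael,Theo) = 3.

3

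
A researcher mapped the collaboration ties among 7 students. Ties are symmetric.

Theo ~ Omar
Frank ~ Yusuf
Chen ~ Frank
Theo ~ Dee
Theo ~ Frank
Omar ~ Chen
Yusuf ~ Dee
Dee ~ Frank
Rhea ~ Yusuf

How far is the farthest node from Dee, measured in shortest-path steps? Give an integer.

Distances from Dee: Chen:2, Frank:1, Omar:2, Rhea:2, Theo:1, Yusuf:1.
The largest is 2 (to Omar, Chen, and Rhea), so the eccentricity of Dee is 2.

2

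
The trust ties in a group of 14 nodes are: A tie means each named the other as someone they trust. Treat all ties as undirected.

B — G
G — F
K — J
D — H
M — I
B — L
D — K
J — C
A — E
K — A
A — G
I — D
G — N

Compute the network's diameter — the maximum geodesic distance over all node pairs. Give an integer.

Eccentricity of each node (its greatest distance to any other): A:4, B:6, C:6, D:5, E:5, F:6, G:5, H:6, I:6, J:5, K:4, L:7, M:7, N:6.
The maximum eccentricity is 7, realized for instance by the pair L–M via L – B – G – A – K – D – I – M. So the diameter is 7.

7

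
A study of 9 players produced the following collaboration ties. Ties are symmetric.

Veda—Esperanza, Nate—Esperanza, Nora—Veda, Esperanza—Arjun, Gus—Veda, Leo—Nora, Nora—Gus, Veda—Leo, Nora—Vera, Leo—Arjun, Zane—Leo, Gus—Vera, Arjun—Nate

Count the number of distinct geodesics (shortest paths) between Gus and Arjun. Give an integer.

3

The shortest distance is 3. The length-3 paths are: Gus–Veda–Esperanza–Arjun; Gus–Nora–Leo–Arjun; Gus–Veda–Leo–Arjun.
That gives 3 distinct shortest paths.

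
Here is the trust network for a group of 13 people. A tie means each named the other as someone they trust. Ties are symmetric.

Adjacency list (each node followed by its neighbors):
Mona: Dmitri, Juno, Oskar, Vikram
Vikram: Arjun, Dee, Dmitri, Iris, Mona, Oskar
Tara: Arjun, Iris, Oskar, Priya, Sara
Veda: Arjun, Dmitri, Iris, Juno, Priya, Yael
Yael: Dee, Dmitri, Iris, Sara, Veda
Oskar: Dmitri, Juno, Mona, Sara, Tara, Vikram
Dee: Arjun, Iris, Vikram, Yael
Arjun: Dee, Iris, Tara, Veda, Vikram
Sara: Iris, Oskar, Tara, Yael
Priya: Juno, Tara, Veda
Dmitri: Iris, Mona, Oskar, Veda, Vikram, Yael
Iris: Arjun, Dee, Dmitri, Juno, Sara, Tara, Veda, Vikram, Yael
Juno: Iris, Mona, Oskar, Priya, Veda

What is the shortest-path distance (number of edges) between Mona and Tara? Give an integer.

2

One shortest route is Mona – Oskar – Tara, which uses 2 edges, and Mona and Tara are not directly tied, so nothing shorter exists. So d(Mona,Tara) = 2.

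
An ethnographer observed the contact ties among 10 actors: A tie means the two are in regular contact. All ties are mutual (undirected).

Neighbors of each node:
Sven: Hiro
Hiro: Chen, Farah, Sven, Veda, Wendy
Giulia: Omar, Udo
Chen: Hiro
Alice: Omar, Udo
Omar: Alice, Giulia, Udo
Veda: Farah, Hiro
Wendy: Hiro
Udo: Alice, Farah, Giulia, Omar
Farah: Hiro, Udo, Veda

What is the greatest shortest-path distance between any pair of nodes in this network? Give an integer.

Eccentricity of each node (its greatest distance to any other): Alice:4, Chen:4, Farah:2, Giulia:4, Hiro:3, Omar:4, Sven:4, Udo:3, Veda:3, Wendy:4.
The maximum eccentricity is 4, realized for instance by the pair Alice–Sven via Alice – Udo – Farah – Hiro – Sven. So the diameter is 4.

4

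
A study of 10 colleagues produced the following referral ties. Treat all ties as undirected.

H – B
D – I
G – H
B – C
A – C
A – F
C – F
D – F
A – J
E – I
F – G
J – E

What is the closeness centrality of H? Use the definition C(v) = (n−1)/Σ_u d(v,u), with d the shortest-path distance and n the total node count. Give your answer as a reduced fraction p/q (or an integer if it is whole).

9/25

Distances from H: A:3, B:1, C:2, D:3, E:5, F:2, G:1, I:4, J:4. Sum = 25.
n = 10, so closeness = 9/25.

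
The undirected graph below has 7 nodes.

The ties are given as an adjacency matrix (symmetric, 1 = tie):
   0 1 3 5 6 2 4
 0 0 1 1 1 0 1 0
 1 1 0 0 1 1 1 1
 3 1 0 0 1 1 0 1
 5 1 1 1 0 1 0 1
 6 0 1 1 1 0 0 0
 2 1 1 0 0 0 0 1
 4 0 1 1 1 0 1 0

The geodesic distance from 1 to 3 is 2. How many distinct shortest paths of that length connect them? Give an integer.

4

The shortest distance is 2. The length-2 paths are: 1–0–3; 1–5–3; 1–6–3; 1–4–3.
That gives 4 distinct shortest paths.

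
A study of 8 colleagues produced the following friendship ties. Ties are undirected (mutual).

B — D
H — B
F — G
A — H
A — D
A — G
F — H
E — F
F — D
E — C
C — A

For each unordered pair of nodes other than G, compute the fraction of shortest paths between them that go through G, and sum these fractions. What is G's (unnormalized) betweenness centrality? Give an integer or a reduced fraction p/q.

Pairs whose geodesics pass through G — A–F: 1/3.
All other pairs contribute 0.
Summing the contributions gives betweenness(G) = 1/3.

1/3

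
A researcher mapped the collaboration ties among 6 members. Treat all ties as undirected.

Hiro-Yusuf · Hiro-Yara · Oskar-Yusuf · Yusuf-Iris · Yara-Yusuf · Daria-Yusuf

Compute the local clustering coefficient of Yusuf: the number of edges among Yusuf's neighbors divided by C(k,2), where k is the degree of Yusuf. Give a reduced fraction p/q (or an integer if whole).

1/10

Yusuf's neighbors: Daria, Hiro, Iris, Oskar, and Yara (k = 5).
Possible neighbor pairs: C(5,2) = 10. Edges among them: Hiro–Yara → e = 1.
Clustering(Yusuf) = 1/10.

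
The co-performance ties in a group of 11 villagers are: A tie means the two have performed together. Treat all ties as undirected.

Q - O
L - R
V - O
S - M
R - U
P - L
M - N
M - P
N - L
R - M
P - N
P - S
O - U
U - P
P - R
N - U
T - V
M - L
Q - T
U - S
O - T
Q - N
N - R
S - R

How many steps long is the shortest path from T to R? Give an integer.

One shortest route is T – Q – N – R, which uses 3 edges, and at distance 2 from T we only reach {N, U}, which does not include R. So d(T,R) = 3.

3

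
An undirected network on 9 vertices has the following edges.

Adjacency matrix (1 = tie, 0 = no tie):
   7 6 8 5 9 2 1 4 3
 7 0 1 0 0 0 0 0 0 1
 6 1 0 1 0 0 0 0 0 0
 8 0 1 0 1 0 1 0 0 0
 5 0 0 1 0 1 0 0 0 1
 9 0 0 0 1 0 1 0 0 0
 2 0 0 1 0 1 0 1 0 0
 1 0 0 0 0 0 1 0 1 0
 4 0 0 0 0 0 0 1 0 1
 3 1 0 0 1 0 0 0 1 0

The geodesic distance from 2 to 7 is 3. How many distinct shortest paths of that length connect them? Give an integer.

1

The shortest distance is 3, and the only length-3 path is 2–8–6–7. So there is exactly 1 shortest path.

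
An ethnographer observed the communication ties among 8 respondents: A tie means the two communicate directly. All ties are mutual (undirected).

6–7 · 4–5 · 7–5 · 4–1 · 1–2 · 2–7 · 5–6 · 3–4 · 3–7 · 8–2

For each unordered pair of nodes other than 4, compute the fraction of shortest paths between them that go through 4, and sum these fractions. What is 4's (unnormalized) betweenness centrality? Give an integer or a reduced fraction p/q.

Pairs whose geodesics pass through 4 — 5–1: 1; 5–3: 1/2; 1–3: 1; 1–6: 1/2.
All other pairs contribute 0.
Summing the contributions gives betweenness(4) = 3.

3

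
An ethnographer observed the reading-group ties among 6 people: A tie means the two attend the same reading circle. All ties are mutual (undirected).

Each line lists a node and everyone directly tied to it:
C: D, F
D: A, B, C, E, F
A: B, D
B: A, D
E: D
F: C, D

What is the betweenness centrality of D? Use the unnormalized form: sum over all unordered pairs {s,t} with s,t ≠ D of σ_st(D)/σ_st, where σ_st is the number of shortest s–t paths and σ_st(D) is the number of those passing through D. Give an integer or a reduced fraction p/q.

Pairs whose geodesics pass through D — F–A: 1; F–B: 1; F–E: 1; C–A: 1; C–B: 1; C–E: 1; A–E: 1; B–E: 1.
All other pairs contribute 0.
Summing the contributions gives betweenness(D) = 8.

8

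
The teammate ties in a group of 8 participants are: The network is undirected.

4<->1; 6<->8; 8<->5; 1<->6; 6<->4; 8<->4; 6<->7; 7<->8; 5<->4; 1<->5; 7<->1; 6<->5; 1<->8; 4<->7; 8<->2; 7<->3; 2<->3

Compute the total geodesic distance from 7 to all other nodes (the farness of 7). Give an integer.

9

Distances from 7: 1:1, 2:2, 3:1, 4:1, 5:2, 6:1, 8:1.
Sum = 1 + 2 + 1 + 1 + 2 + 1 + 1 = 9.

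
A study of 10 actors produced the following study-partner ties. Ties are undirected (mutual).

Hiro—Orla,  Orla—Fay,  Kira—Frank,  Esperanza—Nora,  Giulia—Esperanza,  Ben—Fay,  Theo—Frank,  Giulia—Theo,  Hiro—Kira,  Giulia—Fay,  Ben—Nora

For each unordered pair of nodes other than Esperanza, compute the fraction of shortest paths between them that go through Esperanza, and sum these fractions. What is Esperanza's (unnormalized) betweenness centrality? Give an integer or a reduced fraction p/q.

7/2

Pairs whose geodesics pass through Esperanza — Nora–Giulia: 1; Nora–Theo: 1; Nora–Frank: 1; Nora–Kira: 1/2.
All other pairs contribute 0.
Summing the contributions gives betweenness(Esperanza) = 7/2.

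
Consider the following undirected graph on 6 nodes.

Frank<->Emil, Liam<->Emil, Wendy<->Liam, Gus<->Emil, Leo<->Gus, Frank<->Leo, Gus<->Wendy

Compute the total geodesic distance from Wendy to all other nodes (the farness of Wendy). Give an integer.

9

Distances from Wendy: Emil:2, Frank:3, Gus:1, Leo:2, Liam:1.
Sum = 2 + 3 + 1 + 2 + 1 = 9.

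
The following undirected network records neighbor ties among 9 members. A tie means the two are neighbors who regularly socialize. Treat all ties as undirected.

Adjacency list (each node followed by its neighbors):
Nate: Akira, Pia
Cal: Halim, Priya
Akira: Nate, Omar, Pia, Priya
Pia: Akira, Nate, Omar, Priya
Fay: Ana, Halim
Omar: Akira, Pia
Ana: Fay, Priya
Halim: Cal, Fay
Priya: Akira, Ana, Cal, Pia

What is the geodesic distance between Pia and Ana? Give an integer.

2

One shortest route is Pia – Priya – Ana, which uses 2 edges, and Pia and Ana are not directly tied, so nothing shorter exists. So d(Pia,Ana) = 2.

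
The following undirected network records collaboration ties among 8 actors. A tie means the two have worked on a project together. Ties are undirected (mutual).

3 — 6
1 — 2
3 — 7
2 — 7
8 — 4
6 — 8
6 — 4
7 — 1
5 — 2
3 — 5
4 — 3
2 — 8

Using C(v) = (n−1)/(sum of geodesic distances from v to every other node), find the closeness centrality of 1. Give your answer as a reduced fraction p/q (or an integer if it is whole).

1/2

Distances from 1: 2:1, 3:2, 4:3, 5:2, 6:3, 7:1, 8:2. Sum = 14.
n = 8, so closeness = 7/14 = 1/2.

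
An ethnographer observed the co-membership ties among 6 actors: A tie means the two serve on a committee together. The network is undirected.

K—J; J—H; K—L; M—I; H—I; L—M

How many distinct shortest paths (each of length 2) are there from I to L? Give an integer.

1

The shortest distance is 2, and the only length-2 path is I–M–L. So there is exactly 1 shortest path.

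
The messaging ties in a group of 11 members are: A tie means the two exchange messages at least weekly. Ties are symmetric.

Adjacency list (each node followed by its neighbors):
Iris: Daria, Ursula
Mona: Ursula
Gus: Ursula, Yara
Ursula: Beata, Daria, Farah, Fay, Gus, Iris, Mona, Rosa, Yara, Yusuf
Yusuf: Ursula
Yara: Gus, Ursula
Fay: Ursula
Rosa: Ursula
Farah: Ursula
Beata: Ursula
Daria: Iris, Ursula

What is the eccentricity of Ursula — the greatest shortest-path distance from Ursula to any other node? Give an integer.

Distances from Ursula: Beata:1, Daria:1, Farah:1, Fay:1, Gus:1, Iris:1, Mona:1, Rosa:1, Yara:1, Yusuf:1.
The largest is 1 (to Farah, Rosa, Gus, Iris, Daria, Yusuf, Yara, Mona, Fay, and Beata), so the eccentricity of Ursula is 1.

1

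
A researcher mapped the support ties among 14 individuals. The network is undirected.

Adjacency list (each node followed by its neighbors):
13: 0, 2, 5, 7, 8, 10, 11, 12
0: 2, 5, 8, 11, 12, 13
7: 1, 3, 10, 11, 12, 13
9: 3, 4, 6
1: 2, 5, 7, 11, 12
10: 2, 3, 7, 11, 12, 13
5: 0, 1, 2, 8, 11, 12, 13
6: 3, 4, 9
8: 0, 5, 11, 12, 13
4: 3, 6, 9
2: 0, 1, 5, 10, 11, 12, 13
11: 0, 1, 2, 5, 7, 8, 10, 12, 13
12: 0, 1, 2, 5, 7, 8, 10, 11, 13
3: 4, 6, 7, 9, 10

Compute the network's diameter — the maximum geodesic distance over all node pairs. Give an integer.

4

Eccentricity of each node (its greatest distance to any other): 0:4, 1:3, 2:3, 3:3, 4:4, 5:4, 6:4, 7:2, 8:4, 9:4, 10:2, 11:3, 12:3, 13:3.
The maximum eccentricity is 4, realized for instance by the pair 9–0 via 9 – 3 – 10 – 2 – 0. So the diameter is 4.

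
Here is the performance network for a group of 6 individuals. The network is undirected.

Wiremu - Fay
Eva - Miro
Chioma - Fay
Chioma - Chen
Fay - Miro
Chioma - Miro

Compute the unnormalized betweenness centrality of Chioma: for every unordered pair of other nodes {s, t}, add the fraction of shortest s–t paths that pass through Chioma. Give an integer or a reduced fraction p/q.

4

Pairs whose geodesics pass through Chioma — Miro–Chen: 1; Eva–Chen: 1; Fay–Chen: 1; Wiremu–Chen: 1.
All other pairs contribute 0.
Summing the contributions gives betweenness(Chioma) = 4.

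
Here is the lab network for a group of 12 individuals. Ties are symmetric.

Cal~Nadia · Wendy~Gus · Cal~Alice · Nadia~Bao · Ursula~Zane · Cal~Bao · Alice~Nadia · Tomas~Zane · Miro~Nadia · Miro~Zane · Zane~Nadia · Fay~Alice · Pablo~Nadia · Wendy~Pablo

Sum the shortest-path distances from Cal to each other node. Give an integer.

24

Distances from Cal: Alice:1, Bao:1, Fay:2, Gus:4, Miro:2, Nadia:1, Pablo:2, Tomas:3, Ursula:3, Wendy:3, Zane:2.
Sum = 1 + 1 + 2 + 4 + 2 + 1 + 2 + 3 + 3 + 3 + 2 = 24.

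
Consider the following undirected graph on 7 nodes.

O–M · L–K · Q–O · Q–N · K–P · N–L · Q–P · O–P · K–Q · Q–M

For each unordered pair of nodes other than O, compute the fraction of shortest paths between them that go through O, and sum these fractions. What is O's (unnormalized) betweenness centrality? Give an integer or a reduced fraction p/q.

1/2

Pairs whose geodesics pass through O — M–P: 1/2.
All other pairs contribute 0.
Summing the contributions gives betweenness(O) = 1/2.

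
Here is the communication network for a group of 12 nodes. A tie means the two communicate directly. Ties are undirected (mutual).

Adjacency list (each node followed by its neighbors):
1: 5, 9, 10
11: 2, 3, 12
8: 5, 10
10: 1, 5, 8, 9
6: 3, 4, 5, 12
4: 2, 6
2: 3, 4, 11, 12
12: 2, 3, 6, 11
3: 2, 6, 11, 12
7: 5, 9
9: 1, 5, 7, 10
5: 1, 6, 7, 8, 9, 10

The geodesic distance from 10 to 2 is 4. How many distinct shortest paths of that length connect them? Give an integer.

The shortest distance is 4. The length-4 paths are: 10–5–6–3–2; 10–5–6–4–2; 10–5–6–12–2.
That gives 3 distinct shortest paths.

3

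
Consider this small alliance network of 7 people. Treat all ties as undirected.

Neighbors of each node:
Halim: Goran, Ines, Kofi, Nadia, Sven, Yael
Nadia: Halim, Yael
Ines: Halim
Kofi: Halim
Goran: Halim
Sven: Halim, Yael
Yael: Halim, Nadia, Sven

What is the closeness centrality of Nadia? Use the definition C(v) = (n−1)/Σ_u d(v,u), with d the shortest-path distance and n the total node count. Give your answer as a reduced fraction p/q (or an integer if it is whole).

Distances from Nadia: Goran:2, Halim:1, Ines:2, Kofi:2, Sven:2, Yael:1. Sum = 10.
n = 7, so closeness = 6/10 = 3/5.

3/5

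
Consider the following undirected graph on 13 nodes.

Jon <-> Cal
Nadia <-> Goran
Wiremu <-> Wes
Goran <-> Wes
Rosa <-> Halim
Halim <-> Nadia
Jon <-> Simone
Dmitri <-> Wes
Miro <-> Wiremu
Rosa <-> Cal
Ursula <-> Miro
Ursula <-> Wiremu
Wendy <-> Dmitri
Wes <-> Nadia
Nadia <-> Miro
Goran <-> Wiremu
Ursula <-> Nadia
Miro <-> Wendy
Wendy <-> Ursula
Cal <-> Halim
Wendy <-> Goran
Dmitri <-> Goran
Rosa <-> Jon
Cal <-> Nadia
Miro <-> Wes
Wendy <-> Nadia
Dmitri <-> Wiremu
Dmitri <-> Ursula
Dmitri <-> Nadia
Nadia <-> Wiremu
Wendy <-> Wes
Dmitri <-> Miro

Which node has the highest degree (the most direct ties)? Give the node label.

Nadia

Degrees — Cal:4, Dmitri:7, Goran:5, Halim:3, Jon:3, Miro:6, Nadia:9, Rosa:3, Simone:1, Ursula:5, Wendy:6, Wes:6, Wiremu:6.
The maximum is 9, attained only by Nadia.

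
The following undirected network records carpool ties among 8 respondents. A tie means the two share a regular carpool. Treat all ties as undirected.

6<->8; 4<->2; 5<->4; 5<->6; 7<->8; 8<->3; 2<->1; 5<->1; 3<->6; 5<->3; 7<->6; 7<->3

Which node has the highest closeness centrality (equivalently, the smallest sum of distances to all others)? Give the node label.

5

Farness (sum of distances to all others) for each node — 1:14, 2:18, 3:11, 4:14, 5:10, 6:11, 7:15, 8:15.
The smallest farness is 10, for 5, so 5 has the highest closeness.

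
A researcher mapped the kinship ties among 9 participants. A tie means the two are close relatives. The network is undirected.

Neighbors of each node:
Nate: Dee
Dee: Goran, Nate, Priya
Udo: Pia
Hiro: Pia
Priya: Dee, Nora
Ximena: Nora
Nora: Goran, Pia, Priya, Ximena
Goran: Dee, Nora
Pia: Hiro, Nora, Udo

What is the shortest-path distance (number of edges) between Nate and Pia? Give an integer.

One shortest route is Nate – Dee – Priya – Nora – Pia, which uses 4 edges, and at distance 3 from Nate we only reach {Nora}, which does not include Pia. So d(Nate,Pia) = 4.

4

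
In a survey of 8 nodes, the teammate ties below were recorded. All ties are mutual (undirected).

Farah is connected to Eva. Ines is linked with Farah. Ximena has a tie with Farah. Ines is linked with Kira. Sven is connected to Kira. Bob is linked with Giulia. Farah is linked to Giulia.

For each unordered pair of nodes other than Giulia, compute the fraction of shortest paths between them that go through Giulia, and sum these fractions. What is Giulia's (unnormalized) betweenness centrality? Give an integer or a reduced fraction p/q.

6

Pairs whose geodesics pass through Giulia — Ines–Bob: 1; Farah–Bob: 1; Sven–Bob: 1; Eva–Bob: 1; Kira–Bob: 1; Ximena–Bob: 1.
All other pairs contribute 0.
Summing the contributions gives betweenness(Giulia) = 6.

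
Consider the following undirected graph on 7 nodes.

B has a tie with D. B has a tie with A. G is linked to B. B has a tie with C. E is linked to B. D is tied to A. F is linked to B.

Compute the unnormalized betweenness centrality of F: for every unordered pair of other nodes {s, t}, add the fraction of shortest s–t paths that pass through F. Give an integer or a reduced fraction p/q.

0

No shortest path between any pair of other nodes passes through F.
Summing the contributions gives betweenness(F) = 0.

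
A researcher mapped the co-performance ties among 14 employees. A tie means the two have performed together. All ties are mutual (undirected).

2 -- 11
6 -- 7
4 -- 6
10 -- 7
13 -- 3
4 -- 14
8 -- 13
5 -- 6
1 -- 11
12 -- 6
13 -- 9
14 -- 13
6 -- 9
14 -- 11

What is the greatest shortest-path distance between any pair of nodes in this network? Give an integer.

6

Eccentricity of each node (its greatest distance to any other): 1:6, 2:6, 3:5, 4:3, 5:5, 6:4, 7:5, 8:5, 9:4, 10:6, 11:5, 12:5, 13:4, 14:4.
The maximum eccentricity is 6, realized for instance by the pair 1–10 via 1 – 11 – 14 – 4 – 6 – 7 – 10. So the diameter is 6.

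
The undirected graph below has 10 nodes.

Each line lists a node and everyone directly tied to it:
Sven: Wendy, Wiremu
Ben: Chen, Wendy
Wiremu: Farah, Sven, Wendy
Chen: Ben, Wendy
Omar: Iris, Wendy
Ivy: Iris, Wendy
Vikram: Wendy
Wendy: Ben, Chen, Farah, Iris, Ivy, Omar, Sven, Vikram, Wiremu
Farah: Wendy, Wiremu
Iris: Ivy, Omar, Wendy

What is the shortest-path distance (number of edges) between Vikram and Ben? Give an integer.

One shortest route is Vikram – Wendy – Ben, which uses 2 edges, and Vikram and Ben are not directly tied, so nothing shorter exists. So d(Vikram,Ben) = 2.

2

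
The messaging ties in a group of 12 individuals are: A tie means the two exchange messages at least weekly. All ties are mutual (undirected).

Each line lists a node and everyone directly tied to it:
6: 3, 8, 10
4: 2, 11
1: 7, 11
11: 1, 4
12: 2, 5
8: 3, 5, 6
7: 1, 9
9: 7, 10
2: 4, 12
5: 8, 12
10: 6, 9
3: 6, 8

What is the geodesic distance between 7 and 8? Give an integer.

4

One shortest route is 7 – 9 – 10 – 6 – 8, which uses 4 edges, and at distance 3 from 7 we only reach {4, 6}, which does not include 8. So d(7,8) = 4.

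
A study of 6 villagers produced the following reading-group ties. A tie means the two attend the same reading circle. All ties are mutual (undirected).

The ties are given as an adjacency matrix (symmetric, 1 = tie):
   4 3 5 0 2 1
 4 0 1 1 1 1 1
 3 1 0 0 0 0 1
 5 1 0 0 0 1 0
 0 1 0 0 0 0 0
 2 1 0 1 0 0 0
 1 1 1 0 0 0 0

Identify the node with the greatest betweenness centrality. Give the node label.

Unnormalized betweenness of each node: 0:0, 1:0, 2:0, 3:0, 4:8, 5:0.
4 has the largest value, 8, making it the main broker — the node through which the most shortest paths run.

4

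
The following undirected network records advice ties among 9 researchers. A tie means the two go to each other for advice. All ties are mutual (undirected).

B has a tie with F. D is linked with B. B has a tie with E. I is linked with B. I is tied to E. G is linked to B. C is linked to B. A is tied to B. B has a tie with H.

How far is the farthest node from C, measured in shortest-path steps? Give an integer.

2

Distances from C: A:2, B:1, D:2, E:2, F:2, G:2, H:2, I:2.
The largest is 2 (to D, A, I, H, F, E, and G), so the eccentricity of C is 2.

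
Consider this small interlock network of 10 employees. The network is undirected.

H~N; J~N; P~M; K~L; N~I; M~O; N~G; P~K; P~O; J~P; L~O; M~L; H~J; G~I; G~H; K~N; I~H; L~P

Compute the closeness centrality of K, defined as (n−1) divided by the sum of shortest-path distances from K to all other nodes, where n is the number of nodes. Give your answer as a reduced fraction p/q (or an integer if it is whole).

3/5

Distances from K: G:2, H:2, I:2, J:2, L:1, M:2, N:1, O:2, P:1. Sum = 15.
n = 10, so closeness = 9/15 = 3/5.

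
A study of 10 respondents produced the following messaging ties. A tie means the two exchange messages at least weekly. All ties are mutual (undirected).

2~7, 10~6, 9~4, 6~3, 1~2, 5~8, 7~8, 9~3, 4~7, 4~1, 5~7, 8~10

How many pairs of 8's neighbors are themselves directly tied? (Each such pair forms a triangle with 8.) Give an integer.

1

8's neighbors: 5, 7, and 10.
Neighbor pairs that are themselves tied: 8–5–7. Each forms one triangle with 8, for 1 in total.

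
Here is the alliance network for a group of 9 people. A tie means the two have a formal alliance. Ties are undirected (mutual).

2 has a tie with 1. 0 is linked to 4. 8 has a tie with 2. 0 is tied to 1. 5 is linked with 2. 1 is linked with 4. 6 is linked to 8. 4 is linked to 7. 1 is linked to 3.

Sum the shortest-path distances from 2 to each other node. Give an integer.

14

Distances from 2: 0:2, 1:1, 3:2, 4:2, 5:1, 6:2, 7:3, 8:1.
Sum = 2 + 1 + 2 + 2 + 1 + 2 + 3 + 1 = 14.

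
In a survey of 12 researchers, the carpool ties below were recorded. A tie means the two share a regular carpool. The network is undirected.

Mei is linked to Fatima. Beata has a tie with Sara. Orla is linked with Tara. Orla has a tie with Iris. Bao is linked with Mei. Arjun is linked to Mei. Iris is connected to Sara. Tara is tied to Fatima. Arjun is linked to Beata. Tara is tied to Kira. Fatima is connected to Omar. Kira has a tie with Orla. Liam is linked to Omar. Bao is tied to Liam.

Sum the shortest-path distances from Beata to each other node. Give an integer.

Distances from Beata: Arjun:1, Bao:3, Fatima:3, Iris:2, Kira:4, Liam:4, Mei:2, Omar:4, Orla:3, Sara:1, Tara:4.
Sum = 1 + 3 + 3 + 2 + 4 + 4 + 2 + 4 + 3 + 1 + 4 = 31.

31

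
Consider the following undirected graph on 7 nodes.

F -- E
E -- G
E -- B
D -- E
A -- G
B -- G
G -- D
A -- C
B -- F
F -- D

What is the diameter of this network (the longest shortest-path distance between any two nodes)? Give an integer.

4

Eccentricity of each node (its greatest distance to any other): A:3, B:3, C:4, D:3, E:3, F:4, G:2.
The maximum eccentricity is 4, realized for instance by the pair C–F via C – A – G – E – F. So the diameter is 4.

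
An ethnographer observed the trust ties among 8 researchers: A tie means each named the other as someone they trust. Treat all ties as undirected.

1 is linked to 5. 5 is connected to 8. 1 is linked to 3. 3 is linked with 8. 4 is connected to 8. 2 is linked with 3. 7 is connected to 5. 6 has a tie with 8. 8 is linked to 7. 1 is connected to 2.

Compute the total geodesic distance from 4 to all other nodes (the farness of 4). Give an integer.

Distances from 4: 1:3, 2:3, 3:2, 5:2, 6:2, 7:2, 8:1.
Sum = 3 + 3 + 2 + 2 + 2 + 2 + 1 = 15.

15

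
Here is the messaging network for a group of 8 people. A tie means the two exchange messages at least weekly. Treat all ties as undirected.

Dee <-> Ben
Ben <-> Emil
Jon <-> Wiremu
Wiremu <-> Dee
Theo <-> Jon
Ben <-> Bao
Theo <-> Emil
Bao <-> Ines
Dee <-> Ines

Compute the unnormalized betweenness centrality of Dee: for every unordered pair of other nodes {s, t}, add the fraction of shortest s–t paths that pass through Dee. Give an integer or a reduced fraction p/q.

Pairs whose geodesics pass through Dee — Wiremu–Emil: 1/2; Wiremu–Ben: 1; Wiremu–Bao: 2/2; Wiremu–Ines: 1; Jon–Ben: 1/2; Jon–Bao: 2/3; Jon–Ines: 1; Theo–Ines: 2/3; Emil–Ines: 1/2; Ben–Ines: 1/2.
All other pairs contribute 0.
Summing the contributions gives betweenness(Dee) = 22/3.

22/3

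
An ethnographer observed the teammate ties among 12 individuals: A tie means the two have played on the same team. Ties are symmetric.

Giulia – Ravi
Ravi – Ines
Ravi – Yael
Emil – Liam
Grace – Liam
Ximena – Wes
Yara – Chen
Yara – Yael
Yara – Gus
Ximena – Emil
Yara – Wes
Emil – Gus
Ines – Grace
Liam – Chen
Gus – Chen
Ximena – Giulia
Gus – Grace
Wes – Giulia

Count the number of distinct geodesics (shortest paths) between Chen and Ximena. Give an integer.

The shortest distance is 3. The length-3 paths are: Chen–Yara–Wes–Ximena; Chen–Liam–Emil–Ximena; Chen–Gus–Emil–Ximena.
That gives 3 distinct shortest paths.

3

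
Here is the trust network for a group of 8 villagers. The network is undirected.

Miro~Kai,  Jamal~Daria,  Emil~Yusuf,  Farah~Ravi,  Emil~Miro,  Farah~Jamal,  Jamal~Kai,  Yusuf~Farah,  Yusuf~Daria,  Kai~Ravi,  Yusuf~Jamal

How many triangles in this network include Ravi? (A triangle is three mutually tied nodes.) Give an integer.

0

Ravi's neighbors are Farah and Kai, but none of them are tied to each other, so no triangle contains Ravi.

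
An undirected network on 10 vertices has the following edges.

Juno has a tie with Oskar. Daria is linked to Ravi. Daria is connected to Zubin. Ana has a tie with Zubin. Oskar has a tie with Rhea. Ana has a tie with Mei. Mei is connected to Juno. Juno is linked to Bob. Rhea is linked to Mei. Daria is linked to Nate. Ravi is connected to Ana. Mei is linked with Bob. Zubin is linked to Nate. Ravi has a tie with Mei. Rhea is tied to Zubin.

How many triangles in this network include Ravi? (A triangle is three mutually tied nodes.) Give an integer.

1

Ravi's neighbors: Ana, Daria, and Mei.
Neighbor pairs that are themselves tied: Ravi–Ana–Mei. Each forms one triangle with Ravi, for 1 in total.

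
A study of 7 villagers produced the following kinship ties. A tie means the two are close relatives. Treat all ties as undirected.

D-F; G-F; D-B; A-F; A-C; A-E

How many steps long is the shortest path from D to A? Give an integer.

One shortest route is D – F – A, which uses 2 edges, and D and A are not directly tied, so nothing shorter exists. So d(D,A) = 2.

2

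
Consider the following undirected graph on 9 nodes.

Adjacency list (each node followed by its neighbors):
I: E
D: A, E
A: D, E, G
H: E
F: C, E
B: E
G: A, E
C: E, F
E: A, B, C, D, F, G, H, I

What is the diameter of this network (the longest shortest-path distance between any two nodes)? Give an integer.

Eccentricity of each node (its greatest distance to any other): A:2, B:2, C:2, D:2, E:1, F:2, G:2, H:2, I:2.
The maximum eccentricity is 2, realized for instance by the pair F–A via F – E – A. So the diameter is 2.

2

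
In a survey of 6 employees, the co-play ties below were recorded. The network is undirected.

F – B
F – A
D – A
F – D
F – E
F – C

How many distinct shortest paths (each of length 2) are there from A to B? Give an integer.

1

The shortest distance is 2, and the only length-2 path is A–F–B. So there is exactly 1 shortest path.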